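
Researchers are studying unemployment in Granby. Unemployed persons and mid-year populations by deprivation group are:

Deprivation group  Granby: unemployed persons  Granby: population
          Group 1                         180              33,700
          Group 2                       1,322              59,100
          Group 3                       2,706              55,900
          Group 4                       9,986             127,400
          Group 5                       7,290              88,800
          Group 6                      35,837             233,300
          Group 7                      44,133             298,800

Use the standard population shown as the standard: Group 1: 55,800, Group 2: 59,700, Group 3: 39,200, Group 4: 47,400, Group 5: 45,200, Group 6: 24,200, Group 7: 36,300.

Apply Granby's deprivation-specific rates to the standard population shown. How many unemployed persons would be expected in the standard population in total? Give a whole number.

20036

Deprivation-specific rates per 1,000 for Granby: 5.341, 22.369, 48.408, 78.383, 82.095, 153.609, 147.701.
Expected unemployed persons = Σ (standard pop × deprivation-specific rate ÷ 1,000)
= 55,800×5.341/1,000 + 59,700×22.369/1,000 + 39,200×48.408/1,000 + 47,400×78.383/1,000 + 45,200×82.095/1,000 + 24,200×153.609/1,000 + 36,300×147.701/1,000
= 298.04 + 1335.42 + 1897.59 + 3715.36 + 3710.68 + 3717.34 + 5361.54 = 20035.96.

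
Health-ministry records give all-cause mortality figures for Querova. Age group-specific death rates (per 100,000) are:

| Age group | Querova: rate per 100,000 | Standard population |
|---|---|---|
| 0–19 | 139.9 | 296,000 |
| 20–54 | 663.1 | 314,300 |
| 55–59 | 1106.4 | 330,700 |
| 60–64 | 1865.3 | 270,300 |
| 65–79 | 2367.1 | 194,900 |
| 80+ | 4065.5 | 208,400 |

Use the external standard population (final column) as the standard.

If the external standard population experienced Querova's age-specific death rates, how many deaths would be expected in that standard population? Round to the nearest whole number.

Expected deaths = Σ (standard pop × age-specific rate ÷ 100,000)
= 296,000×139.9/100,000 + 314,300×663.1/100,000 + 330,700×1106.4/100,000 + 270,300×1865.3/100,000 + 194,900×2367.1/100,000 + 208,400×4065.5/100,000
= 414.10 + 2084.12 + 3658.86 + 5041.91 + 4613.48 + 8472.50 = 24284.98.

24285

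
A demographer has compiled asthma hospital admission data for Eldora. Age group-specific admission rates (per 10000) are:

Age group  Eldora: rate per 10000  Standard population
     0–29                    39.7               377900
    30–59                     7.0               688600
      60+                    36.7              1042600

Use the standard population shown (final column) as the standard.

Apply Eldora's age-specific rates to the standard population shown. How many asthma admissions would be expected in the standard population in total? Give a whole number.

5809

Expected asthma admissions = Σ (standard pop × age-specific rate ÷ 10000)
= 377900×39.7/10000 + 688600×7.0/10000 + 1042600×36.7/10000
= 1500.26 + 482.02 + 3826.34 = 5808.62.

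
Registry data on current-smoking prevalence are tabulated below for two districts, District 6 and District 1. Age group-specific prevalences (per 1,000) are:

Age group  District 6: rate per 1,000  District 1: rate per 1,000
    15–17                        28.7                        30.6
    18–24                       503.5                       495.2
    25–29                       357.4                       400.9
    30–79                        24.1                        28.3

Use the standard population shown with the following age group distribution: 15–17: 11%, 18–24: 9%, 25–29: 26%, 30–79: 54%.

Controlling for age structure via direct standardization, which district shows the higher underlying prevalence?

Standard weights: 0.11, 0.09, 0.26, 0.54.
District 6: 0.1100×28.7 + 0.0900×503.5 + 0.2600×357.4 + 0.5400×24.1 = 154.4100 per 1,000.
District 1: 0.1100×30.6 + 0.0900×495.2 + 0.2600×400.9 + 0.5400×28.3 = 167.4500 per 1,000.

District 1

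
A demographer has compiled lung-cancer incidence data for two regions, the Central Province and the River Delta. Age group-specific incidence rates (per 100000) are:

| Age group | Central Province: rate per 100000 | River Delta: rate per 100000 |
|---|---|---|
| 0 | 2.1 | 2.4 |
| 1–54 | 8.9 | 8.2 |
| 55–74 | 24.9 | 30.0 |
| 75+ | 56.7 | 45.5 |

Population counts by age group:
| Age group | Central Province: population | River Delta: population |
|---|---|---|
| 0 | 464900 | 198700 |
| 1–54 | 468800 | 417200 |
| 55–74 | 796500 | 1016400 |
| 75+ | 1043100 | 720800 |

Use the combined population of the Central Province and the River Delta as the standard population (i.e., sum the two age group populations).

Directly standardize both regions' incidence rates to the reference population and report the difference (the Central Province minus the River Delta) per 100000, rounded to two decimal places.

Combined standard total = 5126400; weights = 0.1294, 0.1728, 0.3536, 0.3441.
The Central Province: 0.1294×2.1 + 0.1728×8.9 + 0.3536×24.9 + 0.3441×56.7 = 30.1251 per 100000.
The River Delta: 0.1294×2.4 + 0.1728×8.2 + 0.3536×30.0 + 0.3441×45.5 = 27.9928 per 100000.
Difference = 30.1251 − 27.9928 = 2.1323.

2.13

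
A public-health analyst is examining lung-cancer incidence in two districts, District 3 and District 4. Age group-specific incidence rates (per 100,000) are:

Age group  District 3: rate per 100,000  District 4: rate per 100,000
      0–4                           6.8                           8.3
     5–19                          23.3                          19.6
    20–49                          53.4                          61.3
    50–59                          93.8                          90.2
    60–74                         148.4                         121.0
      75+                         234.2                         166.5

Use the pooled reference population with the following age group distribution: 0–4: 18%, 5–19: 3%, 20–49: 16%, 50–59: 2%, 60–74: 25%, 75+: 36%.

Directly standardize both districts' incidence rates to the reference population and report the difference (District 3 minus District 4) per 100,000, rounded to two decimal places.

29.87

Standard weights: 0.18, 0.03, 0.16, 0.02, 0.25, 0.36.
District 3: 0.1800×6.8 + 0.0300×23.3 + 0.1600×53.4 + 0.0200×93.8 + 0.2500×148.4 + 0.3600×234.2 = 133.7550 per 100,000.
District 4: 0.1800×8.3 + 0.0300×19.6 + 0.1600×61.3 + 0.0200×90.2 + 0.2500×121.0 + 0.3600×166.5 = 103.8840 per 100,000.
Difference = 133.7550 − 103.8840 = 29.8710.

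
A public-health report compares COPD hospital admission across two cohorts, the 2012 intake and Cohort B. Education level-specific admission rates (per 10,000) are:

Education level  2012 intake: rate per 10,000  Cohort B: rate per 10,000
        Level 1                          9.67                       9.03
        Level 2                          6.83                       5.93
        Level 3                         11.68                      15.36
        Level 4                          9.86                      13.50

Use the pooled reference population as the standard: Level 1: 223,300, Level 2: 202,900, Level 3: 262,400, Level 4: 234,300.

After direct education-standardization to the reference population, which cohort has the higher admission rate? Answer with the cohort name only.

Standard total = 922,900; weights = 0.2420, 0.2199, 0.2843, 0.2539.
The 2012 intake: 0.2420×9.67 + 0.2199×6.83 + 0.2843×11.68 + 0.2539×9.86 = 9.6653 per 10,000.
Cohort B: 0.2420×9.03 + 0.2199×5.93 + 0.2843×15.36 + 0.2539×13.50 = 11.2830 per 10,000.

Cohort B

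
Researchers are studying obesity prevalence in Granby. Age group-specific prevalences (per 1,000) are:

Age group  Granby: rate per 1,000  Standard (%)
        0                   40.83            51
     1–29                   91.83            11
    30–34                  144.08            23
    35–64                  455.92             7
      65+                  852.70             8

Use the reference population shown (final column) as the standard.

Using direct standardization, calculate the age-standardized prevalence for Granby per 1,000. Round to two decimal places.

Standard weights: 0.51, 0.11, 0.23, 0.07, 0.08.
Standardized rate: 0.5100×40.83 + 0.1100×91.83 + 0.2300×144.08 + 0.0700×455.92 + 0.0800×852.70 = 164.1934 per 1,000.

164.19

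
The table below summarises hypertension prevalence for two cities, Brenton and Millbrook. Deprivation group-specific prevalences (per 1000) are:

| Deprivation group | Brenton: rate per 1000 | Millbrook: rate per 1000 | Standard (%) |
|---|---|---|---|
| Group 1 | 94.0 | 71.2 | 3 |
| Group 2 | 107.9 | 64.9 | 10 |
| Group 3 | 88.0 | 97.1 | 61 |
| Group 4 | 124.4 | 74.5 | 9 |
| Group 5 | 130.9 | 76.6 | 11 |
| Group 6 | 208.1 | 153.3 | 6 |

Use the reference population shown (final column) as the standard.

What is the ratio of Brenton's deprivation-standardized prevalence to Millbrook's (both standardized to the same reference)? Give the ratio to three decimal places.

Standard weights: 0.03, 0.10, 0.61, 0.09, 0.11, 0.06.
Brenton: 0.0300×94.0 + 0.1000×107.9 + 0.6100×88.0 + 0.0900×124.4 + 0.1100×130.9 + 0.0600×208.1 = 105.3710 per 1000.
Millbrook: 0.0300×71.2 + 0.1000×64.9 + 0.6100×97.1 + 0.0900×74.5 + 0.1100×76.6 + 0.0600×153.3 = 92.1860 per 1000.
Ratio = 105.3710 ÷ 92.1860 = 1.14303.

1.143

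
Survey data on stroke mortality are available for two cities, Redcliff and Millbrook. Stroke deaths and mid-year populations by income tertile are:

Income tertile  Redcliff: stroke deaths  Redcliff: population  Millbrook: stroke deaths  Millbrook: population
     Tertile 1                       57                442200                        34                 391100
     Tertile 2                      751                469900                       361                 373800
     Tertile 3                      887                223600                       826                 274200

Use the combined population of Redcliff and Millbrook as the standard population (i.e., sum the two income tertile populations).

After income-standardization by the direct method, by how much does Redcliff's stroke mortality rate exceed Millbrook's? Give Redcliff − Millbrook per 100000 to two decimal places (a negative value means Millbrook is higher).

47.99

Income-specific rates per 100000 for Redcliff: 12.89, 159.82, 396.69.
For Millbrook: 8.69, 96.58, 301.24.
Combined standard total = 2174800; weights = 0.3832, 0.3879, 0.2289.
Redcliff: 0.3832×12.89 + 0.3879×159.82 + 0.2289×396.69 = 157.7410 per 100000.
Millbrook: 0.3832×8.69 + 0.3879×96.58 + 0.2289×301.24 = 109.7491 per 100000.
Difference = 157.7410 − 109.7491 = 47.9918.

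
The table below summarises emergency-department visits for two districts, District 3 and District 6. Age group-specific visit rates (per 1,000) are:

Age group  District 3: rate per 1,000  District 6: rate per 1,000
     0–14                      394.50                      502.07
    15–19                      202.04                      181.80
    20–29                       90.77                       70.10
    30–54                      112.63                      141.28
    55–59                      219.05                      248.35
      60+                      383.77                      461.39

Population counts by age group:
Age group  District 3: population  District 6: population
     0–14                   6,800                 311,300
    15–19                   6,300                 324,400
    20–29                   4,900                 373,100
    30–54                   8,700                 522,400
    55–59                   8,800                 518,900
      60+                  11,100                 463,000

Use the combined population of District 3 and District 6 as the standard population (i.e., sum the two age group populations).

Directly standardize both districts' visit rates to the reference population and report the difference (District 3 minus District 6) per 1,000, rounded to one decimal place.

-34.1

Combined standard total = 2,559,700; weights = 0.1243, 0.1292, 0.1477, 0.2075, 0.2062, 0.1852.
District 3: 0.1243×394.50 + 0.1292×202.04 + 0.1477×90.77 + 0.2075×112.63 + 0.2062×219.05 + 0.1852×383.77 = 228.1408 per 1,000.
District 6: 0.1243×502.07 + 0.1292×181.80 + 0.1477×70.10 + 0.2075×141.28 + 0.2062×248.35 + 0.1852×461.39 = 262.2028 per 1,000.
Difference = 228.1408 − 262.2028 = -34.0621.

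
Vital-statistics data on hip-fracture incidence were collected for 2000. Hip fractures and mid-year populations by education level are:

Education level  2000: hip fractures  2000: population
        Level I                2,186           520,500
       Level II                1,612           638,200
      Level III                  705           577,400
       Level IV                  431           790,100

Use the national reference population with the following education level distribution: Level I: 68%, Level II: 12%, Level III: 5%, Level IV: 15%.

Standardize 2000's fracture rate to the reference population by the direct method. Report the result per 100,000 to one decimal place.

Education-specific rates per 100,000 for 2000: 419.98, 252.59, 122.10, 54.55.
Standard weights: 0.68, 0.12, 0.05, 0.15.
Standardized rate: 0.6800×419.98 + 0.1200×252.59 + 0.0500×122.10 + 0.1500×54.55 = 330.1846 per 100,000.

330.2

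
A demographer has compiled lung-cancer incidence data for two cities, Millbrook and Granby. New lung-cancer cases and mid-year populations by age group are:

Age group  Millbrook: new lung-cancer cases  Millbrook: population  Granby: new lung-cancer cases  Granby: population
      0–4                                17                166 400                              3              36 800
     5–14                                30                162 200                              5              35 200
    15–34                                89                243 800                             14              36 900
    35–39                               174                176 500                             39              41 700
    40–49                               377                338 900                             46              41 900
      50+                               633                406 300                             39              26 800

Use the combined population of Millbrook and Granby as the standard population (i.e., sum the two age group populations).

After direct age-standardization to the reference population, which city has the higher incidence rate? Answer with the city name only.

Millbrook

Age-specific rates per 100 000 for Millbrook: 10.22, 18.50, 36.51, 98.58, 111.24, 155.80.
For Granby: 8.15, 14.20, 37.94, 93.53, 109.79, 145.52.
Combined standard total = 1 713 400; weights = 0.1186, 0.1152, 0.1638, 0.1273, 0.2222, 0.2528.
Millbrook: 0.1186×10.22 + 0.1152×18.50 + 0.1638×36.51 + 0.1273×98.58 + 0.2222×111.24 + 0.2528×155.80 = 85.9819 per 100 000.
Granby: 0.1186×8.15 + 0.1152×14.20 + 0.1638×37.94 + 0.1273×93.53 + 0.2222×109.79 + 0.2528×145.52 = 81.9129 per 100 000.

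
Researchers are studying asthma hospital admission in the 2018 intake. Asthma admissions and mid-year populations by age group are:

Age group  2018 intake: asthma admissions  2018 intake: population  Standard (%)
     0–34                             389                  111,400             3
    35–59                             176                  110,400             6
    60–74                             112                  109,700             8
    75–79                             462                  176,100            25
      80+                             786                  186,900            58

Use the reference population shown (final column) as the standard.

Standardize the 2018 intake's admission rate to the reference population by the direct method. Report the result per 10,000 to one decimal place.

Age-specific rates per 10,000 for the 2018 intake: 34.92, 15.94, 10.21, 26.24, 42.05.
Standard weights: 0.03, 0.06, 0.08, 0.25, 0.58.
Standardized rate: 0.0300×34.92 + 0.0600×15.94 + 0.0800×10.21 + 0.2500×26.24 + 0.5800×42.05 = 33.7713 per 10,000.

33.8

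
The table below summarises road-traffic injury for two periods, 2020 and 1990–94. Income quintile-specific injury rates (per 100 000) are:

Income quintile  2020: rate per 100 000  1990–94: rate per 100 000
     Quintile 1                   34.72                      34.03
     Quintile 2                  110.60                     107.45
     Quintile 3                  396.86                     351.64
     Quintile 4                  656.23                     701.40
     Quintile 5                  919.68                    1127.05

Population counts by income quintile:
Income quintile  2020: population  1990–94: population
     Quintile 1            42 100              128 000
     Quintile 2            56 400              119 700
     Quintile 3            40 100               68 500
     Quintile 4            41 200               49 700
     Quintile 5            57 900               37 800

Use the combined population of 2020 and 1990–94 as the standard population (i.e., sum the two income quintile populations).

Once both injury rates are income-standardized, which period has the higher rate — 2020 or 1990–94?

1990–94

Combined standard total = 641 400; weights = 0.2652, 0.2746, 0.1693, 0.1417, 0.1492.
2020: 0.2652×34.72 + 0.2746×110.60 + 0.1693×396.86 + 0.1417×656.23 + 0.1492×919.68 = 336.9913 per 100 000.
1990–94: 0.2652×34.03 + 0.2746×107.45 + 0.1693×351.64 + 0.1417×701.40 + 0.1492×1127.05 = 365.6291 per 100 000.
The crude rates (437.10 vs 294.20) would put 2020 higher, but that reflects its income composition; once standardized to a common income structure, 1990–94 has the higher underlying rate.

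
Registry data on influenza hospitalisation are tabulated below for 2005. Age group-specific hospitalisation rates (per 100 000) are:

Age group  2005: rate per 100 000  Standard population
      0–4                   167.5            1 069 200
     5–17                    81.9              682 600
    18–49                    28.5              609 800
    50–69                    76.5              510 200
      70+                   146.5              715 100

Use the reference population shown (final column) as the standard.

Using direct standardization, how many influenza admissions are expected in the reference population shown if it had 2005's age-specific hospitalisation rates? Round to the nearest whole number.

3962

Expected influenza admissions = Σ (standard pop × age-specific rate ÷ 100 000)
= 1 069 200×167.5/100 000 + 682 600×81.9/100 000 + 609 800×28.5/100 000 + 510 200×76.5/100 000 + 715 100×146.5/100 000
= 1790.91 + 559.05 + 173.79 + 390.30 + 1047.62 = 3961.68.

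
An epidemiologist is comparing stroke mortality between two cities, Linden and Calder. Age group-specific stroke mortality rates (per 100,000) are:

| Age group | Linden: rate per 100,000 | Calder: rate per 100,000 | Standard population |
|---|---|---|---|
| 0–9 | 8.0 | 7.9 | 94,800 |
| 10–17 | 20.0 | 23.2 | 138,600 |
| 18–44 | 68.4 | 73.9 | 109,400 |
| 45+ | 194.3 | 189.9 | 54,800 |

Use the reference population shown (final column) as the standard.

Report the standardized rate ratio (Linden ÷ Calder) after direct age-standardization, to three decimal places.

Standard total = 397,600; weights = 0.2384, 0.3486, 0.2752, 0.1378.
Linden: 0.2384×8.0 + 0.3486×20.0 + 0.2752×68.4 + 0.1378×194.3 = 54.4794 per 100,000.
Calder: 0.2384×7.9 + 0.3486×23.2 + 0.2752×73.9 + 0.1378×189.9 = 56.4779 per 100,000.
Ratio = 54.4794 ÷ 56.4779 = 0.96461.

0.965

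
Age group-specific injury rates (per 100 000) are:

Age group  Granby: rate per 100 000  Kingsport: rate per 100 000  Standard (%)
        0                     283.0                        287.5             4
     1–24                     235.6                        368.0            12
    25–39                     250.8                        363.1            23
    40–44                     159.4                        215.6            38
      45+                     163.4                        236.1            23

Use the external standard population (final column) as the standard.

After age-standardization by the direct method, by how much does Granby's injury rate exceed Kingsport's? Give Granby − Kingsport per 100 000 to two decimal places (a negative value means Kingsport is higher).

Standard weights: 0.04, 0.12, 0.23, 0.38, 0.23.
Granby: 0.0400×283.0 + 0.1200×235.6 + 0.2300×250.8 + 0.3800×159.4 + 0.2300×163.4 = 195.4300 per 100 000.
Kingsport: 0.0400×287.5 + 0.1200×368.0 + 0.2300×363.1 + 0.3800×215.6 + 0.2300×236.1 = 275.4040 per 100 000.
Difference = 195.4300 − 275.4040 = -79.9740.

-79.97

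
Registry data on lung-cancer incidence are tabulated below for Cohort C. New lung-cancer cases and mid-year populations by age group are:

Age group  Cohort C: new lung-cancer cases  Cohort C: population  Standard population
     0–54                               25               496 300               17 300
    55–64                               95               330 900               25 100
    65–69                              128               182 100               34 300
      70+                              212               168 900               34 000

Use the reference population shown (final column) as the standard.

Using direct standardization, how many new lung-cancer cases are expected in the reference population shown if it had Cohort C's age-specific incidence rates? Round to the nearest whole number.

Age-specific rates per 100 000 for Cohort C: 5.04, 28.71, 70.29, 125.52.
Expected new lung-cancer cases = Σ (standard pop × age-specific rate ÷ 100 000)
= 17 300×5.04/100 000 + 25 100×28.71/100 000 + 34 300×70.29/100 000 + 34 000×125.52/100 000
= 0.87 + 7.21 + 24.11 + 42.68 = 74.86.

75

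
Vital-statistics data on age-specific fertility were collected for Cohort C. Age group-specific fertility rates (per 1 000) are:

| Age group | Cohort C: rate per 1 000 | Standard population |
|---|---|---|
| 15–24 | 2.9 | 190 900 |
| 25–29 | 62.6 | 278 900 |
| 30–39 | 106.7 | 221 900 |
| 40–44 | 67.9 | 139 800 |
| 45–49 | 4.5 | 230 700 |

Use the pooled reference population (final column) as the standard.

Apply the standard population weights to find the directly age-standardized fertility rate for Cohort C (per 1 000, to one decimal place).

49.2

Standard total = 1 062 200; weights = 0.1797, 0.2626, 0.2089, 0.1316, 0.2172.
Standardized rate: 0.1797×2.9 + 0.2626×62.6 + 0.2089×106.7 + 0.1316×67.9 + 0.2172×4.5 = 49.1622 per 1 000.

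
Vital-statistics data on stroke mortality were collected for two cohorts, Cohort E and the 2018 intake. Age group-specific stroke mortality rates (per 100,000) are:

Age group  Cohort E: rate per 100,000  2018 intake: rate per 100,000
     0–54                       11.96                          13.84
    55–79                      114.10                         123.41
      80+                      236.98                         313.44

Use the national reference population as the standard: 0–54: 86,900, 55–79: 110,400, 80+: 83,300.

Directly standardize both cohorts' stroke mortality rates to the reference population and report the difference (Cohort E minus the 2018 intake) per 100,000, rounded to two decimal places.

Standard total = 280,600; weights = 0.3097, 0.3934, 0.2969.
Cohort E: 0.3097×11.96 + 0.3934×114.10 + 0.2969×236.98 = 118.9465 per 100,000.
The 2018 intake: 0.3097×13.84 + 0.3934×123.41 + 0.2969×313.44 = 145.8899 per 100,000.
Difference = 118.9465 − 145.8899 = -26.9434.

-26.94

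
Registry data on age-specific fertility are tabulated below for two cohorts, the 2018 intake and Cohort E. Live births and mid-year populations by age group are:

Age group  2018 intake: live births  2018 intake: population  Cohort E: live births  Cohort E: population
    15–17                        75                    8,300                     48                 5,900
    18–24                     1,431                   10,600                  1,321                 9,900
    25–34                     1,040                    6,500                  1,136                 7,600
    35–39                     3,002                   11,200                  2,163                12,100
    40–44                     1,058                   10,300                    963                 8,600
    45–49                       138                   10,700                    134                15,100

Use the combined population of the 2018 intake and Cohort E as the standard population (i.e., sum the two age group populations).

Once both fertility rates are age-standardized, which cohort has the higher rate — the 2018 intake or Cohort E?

Age-specific rates per 1,000 for the 2018 intake: 9.036, 135.000, 160.000, 268.036, 102.718, 12.897.
For Cohort E: 8.136, 133.434, 149.474, 178.760, 111.977, 8.874.
Combined standard total = 116,800; weights = 0.1216, 0.1755, 0.1207, 0.1995, 0.1618, 0.2209.
The 2018 intake: 0.1216×9.036 + 0.1755×135.000 + 0.1207×160.000 + 0.1995×268.036 + 0.1618×102.718 + 0.2209×12.897 = 117.0477 per 1,000.
Cohort E: 0.1216×8.136 + 0.1755×133.434 + 0.1207×149.474 + 0.1995×178.760 + 0.1618×111.977 + 0.2209×8.874 = 98.1930 per 1,000.

2018 intake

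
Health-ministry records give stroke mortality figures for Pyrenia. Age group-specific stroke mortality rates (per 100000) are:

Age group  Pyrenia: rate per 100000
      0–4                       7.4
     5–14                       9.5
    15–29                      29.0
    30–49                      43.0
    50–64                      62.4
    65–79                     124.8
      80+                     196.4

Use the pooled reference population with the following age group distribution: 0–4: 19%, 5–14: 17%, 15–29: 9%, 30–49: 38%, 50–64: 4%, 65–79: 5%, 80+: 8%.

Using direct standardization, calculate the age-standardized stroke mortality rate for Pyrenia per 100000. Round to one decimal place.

46.4

Standard weights: 0.19, 0.17, 0.09, 0.38, 0.04, 0.05, 0.08.
Standardized rate: 0.1900×7.4 + 0.1700×9.5 + 0.0900×29.0 + 0.3800×43.0 + 0.0400×62.4 + 0.0500×124.8 + 0.0800×196.4 = 46.4190 per 100000.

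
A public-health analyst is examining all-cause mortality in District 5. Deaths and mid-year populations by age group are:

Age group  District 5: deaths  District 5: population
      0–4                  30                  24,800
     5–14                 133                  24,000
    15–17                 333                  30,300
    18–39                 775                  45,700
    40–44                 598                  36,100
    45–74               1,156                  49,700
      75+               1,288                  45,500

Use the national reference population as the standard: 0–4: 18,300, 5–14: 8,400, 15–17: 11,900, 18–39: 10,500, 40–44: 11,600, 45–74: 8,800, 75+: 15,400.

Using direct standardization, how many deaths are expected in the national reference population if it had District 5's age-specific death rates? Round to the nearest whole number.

Age-specific rates per 100,000 for District 5: 120.97, 554.17, 1099.01, 1695.84, 1656.51, 2325.96, 2830.77.
Expected deaths = Σ (standard pop × age-specific rate ÷ 100,000)
= 18,300×120.97/100,000 + 8,400×554.17/100,000 + 11,900×1099.01/100,000 + 10,500×1695.84/100,000 + 11,600×1656.51/100,000 + 8,800×2325.96/100,000 + 15,400×2830.77/100,000
= 22.14 + 46.55 + 130.78 + 178.06 + 192.16 + 204.68 + 435.94 = 1210.31.

1210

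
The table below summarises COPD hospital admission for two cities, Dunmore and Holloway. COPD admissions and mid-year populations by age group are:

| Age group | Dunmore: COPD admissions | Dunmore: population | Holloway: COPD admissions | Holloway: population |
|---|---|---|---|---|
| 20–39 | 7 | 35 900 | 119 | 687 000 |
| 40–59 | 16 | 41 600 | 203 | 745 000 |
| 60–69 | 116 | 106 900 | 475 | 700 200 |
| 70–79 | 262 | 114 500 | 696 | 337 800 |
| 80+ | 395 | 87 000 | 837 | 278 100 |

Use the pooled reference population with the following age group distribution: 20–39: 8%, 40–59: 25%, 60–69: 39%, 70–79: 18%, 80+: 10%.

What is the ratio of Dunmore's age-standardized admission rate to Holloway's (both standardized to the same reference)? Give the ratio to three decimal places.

1.376

Age-specific rates per 10 000 for Dunmore: 1.95, 3.85, 10.85, 22.88, 45.40.
For Holloway: 1.73, 2.72, 6.78, 20.60, 30.10.
Standard weights: 0.08, 0.25, 0.39, 0.18, 0.10.
Dunmore: 0.0800×1.95 + 0.2500×3.85 + 0.3900×10.85 + 0.1800×22.88 + 0.1000×45.40 = 14.0085 per 10 000.
Holloway: 0.0800×1.73 + 0.2500×2.72 + 0.3900×6.78 + 0.1800×20.60 + 0.1000×30.10 = 10.1839 per 10 000.
Ratio = 14.0085 ÷ 10.1839 = 1.37556.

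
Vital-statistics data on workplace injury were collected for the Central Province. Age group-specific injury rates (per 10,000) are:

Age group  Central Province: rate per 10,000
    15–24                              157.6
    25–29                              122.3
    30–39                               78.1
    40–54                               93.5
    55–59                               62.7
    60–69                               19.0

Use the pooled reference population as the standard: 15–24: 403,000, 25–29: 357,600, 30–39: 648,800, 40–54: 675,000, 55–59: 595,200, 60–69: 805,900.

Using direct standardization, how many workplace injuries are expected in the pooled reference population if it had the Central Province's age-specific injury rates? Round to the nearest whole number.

27366

Expected workplace injuries = Σ (standard pop × age-specific rate ÷ 10,000)
= 403,000×157.6/10,000 + 357,600×122.3/10,000 + 648,800×78.1/10,000 + 675,000×93.5/10,000 + 595,200×62.7/10,000 + 805,900×19.0/10,000
= 6351.28 + 4373.45 + 5067.13 + 6311.25 + 3731.90 + 1531.21 = 27366.22.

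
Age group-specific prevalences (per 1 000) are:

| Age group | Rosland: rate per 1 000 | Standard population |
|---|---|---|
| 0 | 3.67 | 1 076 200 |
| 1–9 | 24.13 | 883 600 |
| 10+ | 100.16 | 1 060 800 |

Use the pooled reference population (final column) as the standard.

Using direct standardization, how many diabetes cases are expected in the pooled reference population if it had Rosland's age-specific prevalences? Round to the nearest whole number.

Expected diabetes cases = Σ (standard pop × age-specific rate ÷ 1 000)
= 1 076 200×3.67/1 000 + 883 600×24.13/1 000 + 1 060 800×100.16/1 000
= 3949.65 + 21321.27 + 106249.73 = 131520.65.

131521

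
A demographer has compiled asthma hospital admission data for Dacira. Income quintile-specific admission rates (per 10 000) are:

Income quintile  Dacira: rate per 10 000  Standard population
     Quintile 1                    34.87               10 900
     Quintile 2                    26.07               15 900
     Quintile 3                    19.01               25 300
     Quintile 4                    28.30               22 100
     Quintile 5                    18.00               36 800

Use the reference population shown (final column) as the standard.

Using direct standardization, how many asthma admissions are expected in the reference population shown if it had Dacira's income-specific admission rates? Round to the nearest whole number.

256

Expected asthma admissions = Σ (standard pop × income-specific rate ÷ 10 000)
= 10 900×34.87/10 000 + 15 900×26.07/10 000 + 25 300×19.01/10 000 + 22 100×28.30/10 000 + 36 800×18.00/10 000
= 38.01 + 41.45 + 48.10 + 62.54 + 66.24 = 256.34.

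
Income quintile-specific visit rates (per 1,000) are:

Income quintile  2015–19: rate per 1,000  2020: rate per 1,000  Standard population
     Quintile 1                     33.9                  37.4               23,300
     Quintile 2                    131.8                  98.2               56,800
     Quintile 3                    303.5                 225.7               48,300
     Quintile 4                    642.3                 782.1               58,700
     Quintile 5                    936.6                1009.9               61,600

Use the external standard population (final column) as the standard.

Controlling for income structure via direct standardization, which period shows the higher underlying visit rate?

2020

Standard total = 248,700; weights = 0.0937, 0.2284, 0.1942, 0.2360, 0.2477.
2015–19: 0.0937×33.9 + 0.2284×131.8 + 0.1942×303.5 + 0.2360×642.3 + 0.2477×936.6 = 475.8051 per 1,000.
2020: 0.0937×37.4 + 0.2284×98.2 + 0.1942×225.7 + 0.2360×782.1 + 0.2477×1009.9 = 504.5018 per 1,000.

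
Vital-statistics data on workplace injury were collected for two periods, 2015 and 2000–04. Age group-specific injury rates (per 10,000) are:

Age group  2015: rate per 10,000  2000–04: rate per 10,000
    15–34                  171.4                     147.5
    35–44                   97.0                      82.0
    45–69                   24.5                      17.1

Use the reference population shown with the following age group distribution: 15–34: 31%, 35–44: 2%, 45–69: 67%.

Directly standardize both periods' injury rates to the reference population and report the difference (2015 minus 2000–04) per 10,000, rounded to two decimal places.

12.67

Standard weights: 0.31, 0.02, 0.67.
2015: 0.3100×171.4 + 0.0200×97.0 + 0.6700×24.5 = 71.4890 per 10,000.
2000–04: 0.3100×147.5 + 0.0200×82.0 + 0.6700×17.1 = 58.8220 per 10,000.
Difference = 71.4890 − 58.8220 = 12.6670.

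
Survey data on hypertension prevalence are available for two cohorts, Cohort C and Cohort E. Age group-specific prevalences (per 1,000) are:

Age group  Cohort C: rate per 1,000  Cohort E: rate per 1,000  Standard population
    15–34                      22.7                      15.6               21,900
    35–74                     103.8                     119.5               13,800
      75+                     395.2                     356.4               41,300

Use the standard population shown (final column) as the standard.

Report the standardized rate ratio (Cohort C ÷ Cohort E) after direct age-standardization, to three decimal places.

1.092

Standard total = 77,000; weights = 0.2844, 0.1792, 0.5364.
Cohort C: 0.2844×22.7 + 0.1792×103.8 + 0.5364×395.2 = 237.0303 per 1,000.
Cohort E: 0.2844×15.6 + 0.1792×119.5 + 0.5364×356.4 = 217.0138 per 1,000.
Ratio = 237.0303 ÷ 217.0138 = 1.09224.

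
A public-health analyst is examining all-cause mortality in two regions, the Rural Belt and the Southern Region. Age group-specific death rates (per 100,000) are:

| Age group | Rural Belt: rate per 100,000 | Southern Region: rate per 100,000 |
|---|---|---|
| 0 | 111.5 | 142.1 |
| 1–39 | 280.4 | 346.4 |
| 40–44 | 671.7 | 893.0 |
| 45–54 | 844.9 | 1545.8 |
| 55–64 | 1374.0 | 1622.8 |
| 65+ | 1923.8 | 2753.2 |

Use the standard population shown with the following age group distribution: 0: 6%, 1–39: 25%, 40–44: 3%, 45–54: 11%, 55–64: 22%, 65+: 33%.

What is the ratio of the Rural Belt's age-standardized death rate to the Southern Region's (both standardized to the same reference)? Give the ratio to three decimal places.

0.724

Standard weights: 0.06, 0.25, 0.03, 0.11, 0.22, 0.33.
The Rural Belt: 0.0600×111.5 + 0.2500×280.4 + 0.0300×671.7 + 0.1100×844.9 + 0.2200×1374.0 + 0.3300×1923.8 = 1127.0140 per 100,000.
The Southern Region: 0.0600×142.1 + 0.2500×346.4 + 0.0300×893.0 + 0.1100×1545.8 + 0.2200×1622.8 + 0.3300×2753.2 = 1557.5260 per 100,000.
Ratio = 1127.0140 ÷ 1557.5260 = 0.72359.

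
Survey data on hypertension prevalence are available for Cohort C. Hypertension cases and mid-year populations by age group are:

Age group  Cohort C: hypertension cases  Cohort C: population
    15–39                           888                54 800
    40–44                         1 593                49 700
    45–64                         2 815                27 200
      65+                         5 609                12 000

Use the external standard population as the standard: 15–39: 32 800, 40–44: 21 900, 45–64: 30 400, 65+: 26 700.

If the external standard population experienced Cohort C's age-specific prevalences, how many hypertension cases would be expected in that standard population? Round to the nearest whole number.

Age-specific rates per 1 000 for Cohort C: 16.204, 32.052, 103.493, 467.417.
Expected hypertension cases = Σ (standard pop × age-specific rate ÷ 1 000)
= 32 800×16.204/1 000 + 21 900×32.052/1 000 + 30 400×103.493/1 000 + 26 700×467.417/1 000
= 531.50 + 701.95 + 3146.18 + 12480.02 = 16859.65.

16860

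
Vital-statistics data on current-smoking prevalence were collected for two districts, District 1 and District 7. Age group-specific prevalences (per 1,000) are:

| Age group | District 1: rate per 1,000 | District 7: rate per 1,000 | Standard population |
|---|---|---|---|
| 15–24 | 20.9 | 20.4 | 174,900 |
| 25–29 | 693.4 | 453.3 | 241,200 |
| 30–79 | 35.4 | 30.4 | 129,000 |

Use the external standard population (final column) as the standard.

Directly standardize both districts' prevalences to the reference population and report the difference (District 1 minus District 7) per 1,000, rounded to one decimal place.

Standard total = 545,100; weights = 0.3209, 0.4425, 0.2367.
District 1: 0.3209×20.9 + 0.4425×693.4 + 0.2367×35.4 = 321.9044 per 1,000.
District 7: 0.3209×20.4 + 0.4425×453.3 + 0.2367×30.4 = 214.3194 per 1,000.
Difference = 321.9044 − 214.3194 = 107.5850.

107.6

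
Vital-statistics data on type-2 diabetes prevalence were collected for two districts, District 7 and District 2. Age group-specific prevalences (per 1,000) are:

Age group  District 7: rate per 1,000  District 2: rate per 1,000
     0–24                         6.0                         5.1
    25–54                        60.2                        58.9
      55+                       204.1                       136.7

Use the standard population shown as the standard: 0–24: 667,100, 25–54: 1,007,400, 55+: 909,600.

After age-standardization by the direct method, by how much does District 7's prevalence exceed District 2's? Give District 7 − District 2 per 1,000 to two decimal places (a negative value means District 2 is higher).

Standard total = 2,584,100; weights = 0.2582, 0.3898, 0.3520.
District 7: 0.2582×6.0 + 0.3898×60.2 + 0.3520×204.1 = 96.8606 per 1,000.
District 2: 0.2582×5.1 + 0.3898×58.9 + 0.3520×136.7 = 72.3967 per 1,000.
Difference = 96.8606 − 72.3967 = 24.4639.

24.46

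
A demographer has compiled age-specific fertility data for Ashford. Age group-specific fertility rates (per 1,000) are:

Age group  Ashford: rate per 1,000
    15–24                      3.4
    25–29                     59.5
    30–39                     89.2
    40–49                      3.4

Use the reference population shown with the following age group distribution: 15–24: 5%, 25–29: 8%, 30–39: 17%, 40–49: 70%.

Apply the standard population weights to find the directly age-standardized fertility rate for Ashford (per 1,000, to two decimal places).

Standard weights: 0.05, 0.08, 0.17, 0.70.
Standardized rate: 0.0500×3.4 + 0.0800×59.5 + 0.1700×89.2 + 0.7000×3.4 = 22.4740 per 1,000.

22.47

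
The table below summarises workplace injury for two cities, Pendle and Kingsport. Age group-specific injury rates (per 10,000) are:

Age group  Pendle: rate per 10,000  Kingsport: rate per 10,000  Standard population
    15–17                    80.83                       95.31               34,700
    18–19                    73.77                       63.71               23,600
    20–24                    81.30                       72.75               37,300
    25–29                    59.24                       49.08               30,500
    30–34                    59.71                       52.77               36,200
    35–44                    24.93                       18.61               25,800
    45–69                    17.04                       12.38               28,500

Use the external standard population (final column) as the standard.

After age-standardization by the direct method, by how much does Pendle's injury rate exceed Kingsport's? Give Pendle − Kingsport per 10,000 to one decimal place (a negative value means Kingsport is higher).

4.2

Standard total = 216,600; weights = 0.1602, 0.1090, 0.1722, 0.1408, 0.1671, 0.1191, 0.1316.
Pendle: 0.1602×80.83 + 0.1090×73.77 + 0.1722×81.30 + 0.1408×59.24 + 0.1671×59.71 + 0.1191×24.93 + 0.1316×17.04 = 58.5199 per 10,000.
Kingsport: 0.1602×95.31 + 0.1090×63.71 + 0.1722×72.75 + 0.1408×49.08 + 0.1671×52.77 + 0.1191×18.61 + 0.1316×12.38 = 54.3147 per 10,000.
Difference = 58.5199 − 54.3147 = 4.2052.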